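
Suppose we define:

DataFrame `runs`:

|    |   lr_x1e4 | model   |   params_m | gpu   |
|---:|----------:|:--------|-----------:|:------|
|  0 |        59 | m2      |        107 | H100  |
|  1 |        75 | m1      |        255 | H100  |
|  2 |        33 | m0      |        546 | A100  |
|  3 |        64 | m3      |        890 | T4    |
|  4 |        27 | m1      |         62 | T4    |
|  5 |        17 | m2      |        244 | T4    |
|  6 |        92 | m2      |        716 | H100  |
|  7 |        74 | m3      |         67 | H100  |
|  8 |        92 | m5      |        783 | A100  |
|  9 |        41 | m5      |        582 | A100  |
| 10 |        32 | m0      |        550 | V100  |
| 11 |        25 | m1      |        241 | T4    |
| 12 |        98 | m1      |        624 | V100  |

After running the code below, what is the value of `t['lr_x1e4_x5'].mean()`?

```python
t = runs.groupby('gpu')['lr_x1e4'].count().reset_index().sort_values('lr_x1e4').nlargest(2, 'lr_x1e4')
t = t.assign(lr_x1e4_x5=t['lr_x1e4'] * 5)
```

group by gpu, count of lr_x1e4:
gpu
A100    3
H100    4
T4      4
V100    2
Name: lr_x1e4, dtype: int64
reset_index():
    gpu  lr_x1e4
0  A100        3
1  H100        4
2    T4        4
3  V100        2
sort by lr_x1e4:
    gpu  lr_x1e4
3  V100        2
0  A100        3
1  H100        4
2    T4        4
take 2 rows with largest lr_x1e4:
    gpu  lr_x1e4
1  H100        4
2    T4        4
add column lr_x1e4_x5 = t['lr_x1e4'] * 5:
    gpu  lr_x1e4  lr_x1e4_x5
1  H100        4          20
2    T4        4          20
Then the mean of column 'lr_x1e4_x5': 20.0

20.0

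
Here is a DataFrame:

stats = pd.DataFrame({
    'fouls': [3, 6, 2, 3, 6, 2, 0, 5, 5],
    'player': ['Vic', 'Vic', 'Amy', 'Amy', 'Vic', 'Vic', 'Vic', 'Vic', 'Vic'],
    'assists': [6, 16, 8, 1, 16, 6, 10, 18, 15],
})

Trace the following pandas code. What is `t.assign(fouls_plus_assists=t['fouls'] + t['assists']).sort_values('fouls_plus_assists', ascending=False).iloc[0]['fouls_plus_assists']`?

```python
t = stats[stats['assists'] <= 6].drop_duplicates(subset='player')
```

filter rows where assists <= 6:
   fouls player  assists
0      3    Vic        6
3      3    Amy        1
5      2    Vic        6
drop duplicate player (keep=first):
   fouls player  assists
0      3    Vic        6
3      3    Amy        1
add column fouls_plus_assists = t['fouls'] + t['assists']:
   fouls player  assists  fouls_plus_assists
0      3    Vic        6                   9
3      3    Amy        1                   4
sort by fouls_plus_assists descending:
   fouls player  assists  fouls_plus_assists
0      3    Vic        6                   9
3      3    Amy        1                   4
Finally, value at position 0, column 'fouls_plus_assists' = 9.

9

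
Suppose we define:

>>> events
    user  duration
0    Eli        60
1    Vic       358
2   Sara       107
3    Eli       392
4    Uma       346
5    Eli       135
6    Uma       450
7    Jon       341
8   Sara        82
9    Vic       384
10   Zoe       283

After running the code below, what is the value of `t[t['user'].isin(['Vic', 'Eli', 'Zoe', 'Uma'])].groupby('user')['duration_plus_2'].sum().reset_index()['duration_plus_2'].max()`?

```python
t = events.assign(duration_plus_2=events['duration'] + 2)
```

add column duration_plus_2 = events['duration'] + 2:
    user  duration  duration_plus_2
0    Eli        60               62
1    Vic       358              360
2   Sara       107              109
3    Eli       392              394
4    Uma       346              348
5    Eli       135              137
6    Uma       450              452
7    Jon       341              343
8   Sara        82               84
9    Vic       384              386
10   Zoe       283              285
filter rows where user in ['Vic', 'Eli', 'Zoe', 'Uma']:
   user  duration  duration_plus_2
0   Eli        60               62
1   Vic       358              360
3   Eli       392              394
4   Uma       346              348
5   Eli       135              137
6   Uma       450              452
9   Vic       384              386
10  Zoe       283              285
group by user, sum of duration_plus_2:
user
Eli    593
Uma    800
Vic    746
Zoe    285
Name: duration_plus_2, dtype: int64
reset_index():
  user  duration_plus_2
0  Eli              593
1  Uma              800
2  Vic              746
3  Zoe              285
The max of column 'duration_plus_2' is 800.

800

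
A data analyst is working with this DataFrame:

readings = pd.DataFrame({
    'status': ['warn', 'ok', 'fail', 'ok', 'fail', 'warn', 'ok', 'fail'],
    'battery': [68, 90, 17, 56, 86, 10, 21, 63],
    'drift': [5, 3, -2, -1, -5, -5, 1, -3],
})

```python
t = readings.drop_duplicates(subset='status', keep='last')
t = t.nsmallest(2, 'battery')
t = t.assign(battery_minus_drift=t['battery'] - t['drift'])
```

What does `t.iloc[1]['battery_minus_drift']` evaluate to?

20

drop duplicate status (keep=last):
  status  battery  drift
5   warn       10     -5
6     ok       21      1
7   fail       63     -3
take 2 rows with smallest battery:
  status  battery  drift
5   warn       10     -5
6     ok       21      1
add column battery_minus_drift = t['battery'] - t['drift']:
  status  battery  drift  battery_minus_drift
5   warn       10     -5                   15
6     ok       21      1                   20
Then the value at position 1, column 'battery_minus_drift': 20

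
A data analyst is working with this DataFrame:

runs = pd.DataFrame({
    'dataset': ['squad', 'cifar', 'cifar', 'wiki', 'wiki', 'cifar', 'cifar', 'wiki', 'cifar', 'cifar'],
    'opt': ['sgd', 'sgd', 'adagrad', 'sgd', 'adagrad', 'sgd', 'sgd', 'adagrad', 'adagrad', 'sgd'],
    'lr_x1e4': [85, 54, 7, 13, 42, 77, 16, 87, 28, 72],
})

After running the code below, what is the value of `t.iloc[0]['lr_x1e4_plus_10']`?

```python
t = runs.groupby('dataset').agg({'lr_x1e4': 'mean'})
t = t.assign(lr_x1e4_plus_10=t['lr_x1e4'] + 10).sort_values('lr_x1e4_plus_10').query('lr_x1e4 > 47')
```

57.3333333333

group by dataset, mean of lr_x1e4:
           lr_x1e4
dataset           
cifar    42.333333
squad    85.000000
wiki     47.333333
add column lr_x1e4_plus_10 = t['lr_x1e4'] + 10:
           lr_x1e4  lr_x1e4_plus_10
dataset                            
cifar    42.333333        52.333333
squad    85.000000        95.000000
wiki     47.333333        57.333333
sort by lr_x1e4_plus_10:
           lr_x1e4  lr_x1e4_plus_10
dataset                            
cifar    42.333333        52.333333
wiki     47.333333        57.333333
squad    85.000000        95.000000
filter rows where lr_x1e4 > 47:
           lr_x1e4  lr_x1e4_plus_10
dataset                            
wiki     47.333333        57.333333
squad    85.000000        95.000000
The value at position 0, column 'lr_x1e4_plus_10' is 57.3333333333.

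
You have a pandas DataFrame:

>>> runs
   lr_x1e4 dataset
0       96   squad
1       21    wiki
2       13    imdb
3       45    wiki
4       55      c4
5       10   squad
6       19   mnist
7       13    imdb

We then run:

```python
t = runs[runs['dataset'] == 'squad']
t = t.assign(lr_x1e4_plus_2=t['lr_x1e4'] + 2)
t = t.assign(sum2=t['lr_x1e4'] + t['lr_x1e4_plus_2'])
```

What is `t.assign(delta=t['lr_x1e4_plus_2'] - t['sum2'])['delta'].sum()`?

filter rows where dataset == 'squad':
   lr_x1e4 dataset
0       96   squad
5       10   squad
add column lr_x1e4_plus_2 = t['lr_x1e4'] + 2:
   lr_x1e4 dataset  lr_x1e4_plus_2
0       96   squad              98
5       10   squad              12
add column sum2 = t['lr_x1e4'] + t['lr_x1e4_plus_2']:
   lr_x1e4 dataset  lr_x1e4_plus_2  sum2
0       96   squad              98   194
5       10   squad              12    22
add column delta = t['lr_x1e4_plus_2'] - t['sum2']:
   lr_x1e4 dataset  lr_x1e4_plus_2  sum2  delta
0       96   squad              98   194    -96
5       10   squad              12    22    -10

-106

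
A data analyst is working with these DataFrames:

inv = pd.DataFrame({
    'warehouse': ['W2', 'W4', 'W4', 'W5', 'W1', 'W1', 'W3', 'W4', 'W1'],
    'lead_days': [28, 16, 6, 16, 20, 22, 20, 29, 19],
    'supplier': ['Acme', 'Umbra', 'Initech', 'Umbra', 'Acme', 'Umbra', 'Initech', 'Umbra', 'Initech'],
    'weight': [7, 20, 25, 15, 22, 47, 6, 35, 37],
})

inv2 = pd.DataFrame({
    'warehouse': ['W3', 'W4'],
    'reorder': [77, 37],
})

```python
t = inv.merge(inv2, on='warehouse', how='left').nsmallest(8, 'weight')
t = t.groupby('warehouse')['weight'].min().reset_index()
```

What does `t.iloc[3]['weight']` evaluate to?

20

merge on 'warehouse' (how='left') → 9 rows:
  warehouse  lead_days supplier  weight  reorder
0        W2         28     Acme       7      NaN
1        W4         16    Umbra      20     37.0
2        W4          6  Initech      25     37.0
3        W5         16    Umbra      15      NaN
4        W1         20     Acme      22      NaN
5        W1         22    Umbra      47      NaN
6        W3         20  Initech       6     77.0
7        W4         29    Umbra      35     37.0
8        W1         19  Initech      37      NaN
take 8 rows with smallest weight:
  warehouse  lead_days supplier  weight  reorder
6        W3         20  Initech       6     77.0
0        W2         28     Acme       7      NaN
3        W5         16    Umbra      15      NaN
1        W4         16    Umbra      20     37.0
4        W1         20     Acme      22      NaN
2        W4          6  Initech      25     37.0
7        W4         29    Umbra      35     37.0
8        W1         19  Initech      37      NaN
group by warehouse, min of weight:
warehouse
W1    22
W2     7
W3     6
W4    20
W5    15
Name: weight, dtype: int64
reset_index():
  warehouse  weight
0        W1      22
1        W2       7
2        W3       6
3        W4      20
4        W5      15
Taking the value at position 3, column 'weight' gives 20.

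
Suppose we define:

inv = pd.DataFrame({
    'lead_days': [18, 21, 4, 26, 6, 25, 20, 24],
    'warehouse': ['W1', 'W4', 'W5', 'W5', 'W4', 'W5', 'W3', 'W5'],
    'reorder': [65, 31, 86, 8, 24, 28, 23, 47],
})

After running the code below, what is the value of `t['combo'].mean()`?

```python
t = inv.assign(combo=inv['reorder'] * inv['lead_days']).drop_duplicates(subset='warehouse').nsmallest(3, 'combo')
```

485.0

add column combo = inv['reorder'] * inv['lead_days']:
   lead_days warehouse  reorder  combo
0         18        W1       65   1170
1         21        W4       31    651
2          4        W5       86    344
3         26        W5        8    208
4          6        W4       24    144
5         25        W5       28    700
6         20        W3       23    460
7         24        W5       47   1128
drop duplicate warehouse (keep=first):
   lead_days warehouse  reorder  combo
0         18        W1       65   1170
1         21        W4       31    651
2          4        W5       86    344
6         20        W3       23    460
take 3 rows with smallest combo:
   lead_days warehouse  reorder  combo
2          4        W5       86    344
6         20        W3       23    460
1         21        W4       31    651
Then the mean of column 'combo': 485.0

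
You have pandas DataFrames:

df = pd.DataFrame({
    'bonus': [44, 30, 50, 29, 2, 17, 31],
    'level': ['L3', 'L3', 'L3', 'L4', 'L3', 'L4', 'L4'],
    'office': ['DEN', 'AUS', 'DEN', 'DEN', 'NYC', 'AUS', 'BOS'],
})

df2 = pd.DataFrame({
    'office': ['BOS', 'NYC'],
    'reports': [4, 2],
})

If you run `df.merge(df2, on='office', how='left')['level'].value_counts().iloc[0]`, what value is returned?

merge on 'office' (how='left') → 7 rows:
   bonus level office  reports
0     44    L3    DEN      NaN
1     30    L3    AUS      NaN
2     50    L3    DEN      NaN
3     29    L4    DEN      NaN
4      2    L3    NYC      2.0
5     17    L4    AUS      NaN
6     31    L4    BOS      4.0
value_counts of level:
level
L3    4
L4    3
Name: count, dtype: int64

4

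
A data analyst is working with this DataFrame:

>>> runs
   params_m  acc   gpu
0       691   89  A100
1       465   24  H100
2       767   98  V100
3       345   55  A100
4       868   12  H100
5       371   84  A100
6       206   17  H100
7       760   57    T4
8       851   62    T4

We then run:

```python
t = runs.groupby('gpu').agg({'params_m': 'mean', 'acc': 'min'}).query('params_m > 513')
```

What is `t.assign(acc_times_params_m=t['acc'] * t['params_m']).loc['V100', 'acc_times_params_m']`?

75166.0

group by gpu: mean(params_m), min(acc):
      params_m  acc
gpu                
A100     469.0   55
H100     513.0   12
T4       805.5   57
V100     767.0   98
filter rows where params_m > 513:
      params_m  acc
gpu                
T4       805.5   57
V100     767.0   98
add column acc_times_params_m = t['acc'] * t['params_m']:
      params_m  acc  acc_times_params_m
gpu                                    
T4       805.5   57             45913.5
V100     767.0   98             75166.0
Finally, value at row 'V100', column 'acc_times_params_m' = 75166.0.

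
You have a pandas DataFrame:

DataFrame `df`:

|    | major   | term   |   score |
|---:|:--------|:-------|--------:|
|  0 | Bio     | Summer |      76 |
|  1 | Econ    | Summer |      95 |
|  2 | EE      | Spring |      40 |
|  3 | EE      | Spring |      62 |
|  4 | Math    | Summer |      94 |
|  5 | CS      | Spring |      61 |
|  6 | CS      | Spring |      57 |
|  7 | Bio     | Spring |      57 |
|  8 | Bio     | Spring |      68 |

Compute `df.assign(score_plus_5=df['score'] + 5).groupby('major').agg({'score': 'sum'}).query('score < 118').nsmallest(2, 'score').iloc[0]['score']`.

add column score_plus_5 = df['score'] + 5:
  major    term  score  score_plus_5
0   Bio  Summer     76            81
1  Econ  Summer     95           100
2    EE  Spring     40            45
3    EE  Spring     62            67
4  Math  Summer     94            99
5    CS  Spring     61            66
6    CS  Spring     57            62
7   Bio  Spring     57            62
8   Bio  Spring     68            73
group by major, sum of score:
       score
major       
Bio      201
CS       118
EE       102
Econ      95
Math      94
filter rows where score < 118:
       score
major       
EE       102
Econ      95
Math      94
take 2 rows with smallest score:
       score
major       
Math      94
Econ      95

94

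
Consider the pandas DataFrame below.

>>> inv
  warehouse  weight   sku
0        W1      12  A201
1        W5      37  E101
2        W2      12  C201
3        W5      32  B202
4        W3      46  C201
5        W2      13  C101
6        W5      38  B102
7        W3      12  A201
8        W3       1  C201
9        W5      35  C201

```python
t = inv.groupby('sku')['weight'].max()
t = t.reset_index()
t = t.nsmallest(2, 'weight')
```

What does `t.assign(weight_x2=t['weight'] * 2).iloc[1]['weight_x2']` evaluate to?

26

group by sku, max of weight:
sku
A201    12
B102    38
B202    32
C101    13
C201    46
E101    37
Name: weight, dtype: int64
reset_index():
    sku  weight
0  A201      12
1  B102      38
2  B202      32
3  C101      13
4  C201      46
5  E101      37
take 2 rows with smallest weight:
    sku  weight
0  A201      12
3  C101      13
add column weight_x2 = t['weight'] * 2:
    sku  weight  weight_x2
0  A201      12         24
3  C101      13         26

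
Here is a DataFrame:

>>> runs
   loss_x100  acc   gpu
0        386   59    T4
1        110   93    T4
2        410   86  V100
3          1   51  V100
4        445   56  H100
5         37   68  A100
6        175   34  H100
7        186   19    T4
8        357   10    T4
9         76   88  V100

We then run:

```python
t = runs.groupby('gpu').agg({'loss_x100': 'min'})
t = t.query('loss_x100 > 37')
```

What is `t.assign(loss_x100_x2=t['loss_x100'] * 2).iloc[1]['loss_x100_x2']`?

group by gpu, min of loss_x100:
      loss_x100
gpu            
A100         37
H100        175
T4          110
V100          1
filter rows where loss_x100 > 37:
      loss_x100
gpu            
H100        175
T4          110
add column loss_x100_x2 = t['loss_x100'] * 2:
      loss_x100  loss_x100_x2
gpu                          
H100        175           350
T4          110           220
Finally, value at position 1, column 'loss_x100_x2' = 220.

220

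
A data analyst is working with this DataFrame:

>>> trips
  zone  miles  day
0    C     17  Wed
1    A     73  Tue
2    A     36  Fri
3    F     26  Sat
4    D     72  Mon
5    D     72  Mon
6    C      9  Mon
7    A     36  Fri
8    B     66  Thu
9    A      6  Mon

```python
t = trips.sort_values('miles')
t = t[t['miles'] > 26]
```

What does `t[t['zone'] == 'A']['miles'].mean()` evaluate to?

sort by miles:
  zone  miles  day
9    A      6  Mon
6    C      9  Mon
0    C     17  Wed
3    F     26  Sat
2    A     36  Fri
7    A     36  Fri
8    B     66  Thu
4    D     72  Mon
5    D     72  Mon
1    A     73  Tue
filter rows where miles > 26:
  zone  miles  day
2    A     36  Fri
7    A     36  Fri
8    B     66  Thu
4    D     72  Mon
5    D     72  Mon
1    A     73  Tue
filter rows where zone == 'A':
  zone  miles  day
2    A     36  Fri
7    A     36  Fri
1    A     73  Tue
Reading off the mean of column 'miles', we get 48.3333333333.

48.3333333333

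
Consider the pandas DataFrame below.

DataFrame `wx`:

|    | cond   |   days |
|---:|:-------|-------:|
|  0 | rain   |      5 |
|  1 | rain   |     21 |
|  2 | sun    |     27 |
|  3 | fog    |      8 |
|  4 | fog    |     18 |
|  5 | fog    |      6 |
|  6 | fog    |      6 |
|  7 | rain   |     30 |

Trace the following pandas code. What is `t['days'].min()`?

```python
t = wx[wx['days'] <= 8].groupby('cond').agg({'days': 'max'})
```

filter rows where days <= 8:
   cond  days
0  rain     5
3   fog     8
5   fog     6
6   fog     6
group by cond, max of days:
      days
cond      
fog      8
rain     5
Finally, min of column 'days' = 5.

5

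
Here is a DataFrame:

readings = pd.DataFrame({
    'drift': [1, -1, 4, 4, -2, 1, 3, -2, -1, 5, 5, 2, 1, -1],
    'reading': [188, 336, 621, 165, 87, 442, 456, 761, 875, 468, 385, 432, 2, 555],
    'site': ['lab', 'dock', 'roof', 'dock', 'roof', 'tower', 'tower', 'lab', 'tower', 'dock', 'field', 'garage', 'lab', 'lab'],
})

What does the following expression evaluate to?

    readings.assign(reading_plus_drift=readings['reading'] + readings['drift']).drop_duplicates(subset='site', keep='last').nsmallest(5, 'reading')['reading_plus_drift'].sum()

add column reading_plus_drift = readings['reading'] + readings['drift']:
    drift  reading    site  reading_plus_drift
0       1      188     lab                 189
1      -1      336    dock                 335
2       4      621    roof                 625
3       4      165    dock                 169
4      -2       87    roof                  85
5       1      442   tower                 443
6       3      456   tower                 459
7      -2      761     lab                 759
8      -1      875   tower                 874
9       5      468    dock                 473
10      5      385   field                 390
11      2      432  garage                 434
12      1        2     lab                   3
13     -1      555     lab                 554
drop duplicate site (keep=last):
    drift  reading    site  reading_plus_drift
4      -2       87    roof                  85
8      -1      875   tower                 874
9       5      468    dock                 473
10      5      385   field                 390
11      2      432  garage                 434
13     -1      555     lab                 554
take 5 rows with smallest reading:
    drift  reading    site  reading_plus_drift
4      -2       87    roof                  85
10      5      385   field                 390
11      2      432  garage                 434
9       5      468    dock                 473
13     -1      555     lab                 554

1936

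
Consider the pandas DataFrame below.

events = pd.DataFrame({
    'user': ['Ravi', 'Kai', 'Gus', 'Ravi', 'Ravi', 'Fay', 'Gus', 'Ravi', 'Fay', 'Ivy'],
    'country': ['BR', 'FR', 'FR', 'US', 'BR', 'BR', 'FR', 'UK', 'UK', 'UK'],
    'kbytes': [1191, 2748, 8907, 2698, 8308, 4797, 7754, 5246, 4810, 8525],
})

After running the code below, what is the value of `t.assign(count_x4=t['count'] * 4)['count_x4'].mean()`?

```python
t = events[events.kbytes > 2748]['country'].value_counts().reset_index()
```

9.33333333333

filter rows where kbytes > 2748:
   user country  kbytes
2   Gus      FR    8907
4  Ravi      BR    8308
5   Fay      BR    4797
6   Gus      FR    7754
7  Ravi      UK    5246
8   Fay      UK    4810
9   Ivy      UK    8525
value_counts of country:
country
UK    3
FR    2
BR    2
Name: count, dtype: int64
reset_index():
  country  count
0      UK      3
1      FR      2
2      BR      2
add column count_x4 = t['count'] * 4:
  country  count  count_x4
0      UK      3        12
1      FR      2         8
2      BR      2         8
So mean() = 9.33333333333.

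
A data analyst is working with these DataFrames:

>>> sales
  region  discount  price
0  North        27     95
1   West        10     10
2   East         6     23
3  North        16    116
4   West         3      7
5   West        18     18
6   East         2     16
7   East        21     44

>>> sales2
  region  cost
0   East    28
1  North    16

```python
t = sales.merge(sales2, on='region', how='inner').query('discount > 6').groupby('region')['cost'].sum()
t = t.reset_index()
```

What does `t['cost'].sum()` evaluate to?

60

merge on 'region' (how='inner') → 5 rows:
  region  discount  price  cost
0  North        27     95    16
1   East         6     23    28
2  North        16    116    16
3   East         2     16    28
4   East        21     44    28
filter rows where discount > 6:
  region  discount  price  cost
0  North        27     95    16
2  North        16    116    16
4   East        21     44    28
group by region, sum of cost:
region
East     28
North    32
Name: cost, dtype: int64
reset_index():
  region  cost
0   East    28
1  North    32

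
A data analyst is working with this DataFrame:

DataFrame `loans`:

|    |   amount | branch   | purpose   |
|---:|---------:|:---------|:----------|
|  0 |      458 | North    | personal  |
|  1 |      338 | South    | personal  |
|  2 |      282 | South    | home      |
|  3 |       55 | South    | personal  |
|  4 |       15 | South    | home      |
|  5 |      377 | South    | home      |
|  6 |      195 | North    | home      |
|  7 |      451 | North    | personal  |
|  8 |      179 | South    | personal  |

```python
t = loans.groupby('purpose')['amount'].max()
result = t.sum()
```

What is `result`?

group by purpose, max of amount:
purpose
home        377
personal    458
Name: amount, dtype: int64

835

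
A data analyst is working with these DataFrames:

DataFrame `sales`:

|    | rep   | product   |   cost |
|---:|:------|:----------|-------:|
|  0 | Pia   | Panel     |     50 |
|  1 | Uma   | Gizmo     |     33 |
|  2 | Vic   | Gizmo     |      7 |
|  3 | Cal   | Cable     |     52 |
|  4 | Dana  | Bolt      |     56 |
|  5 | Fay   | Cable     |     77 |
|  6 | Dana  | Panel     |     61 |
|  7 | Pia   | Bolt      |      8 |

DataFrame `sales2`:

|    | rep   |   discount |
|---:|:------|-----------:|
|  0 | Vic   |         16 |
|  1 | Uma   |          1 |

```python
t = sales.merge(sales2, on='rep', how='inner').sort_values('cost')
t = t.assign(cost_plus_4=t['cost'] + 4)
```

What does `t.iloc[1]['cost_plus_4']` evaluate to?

37

merge on 'rep' (how='inner') → 2 rows:
   rep product  cost  discount
0  Uma   Gizmo    33         1
1  Vic   Gizmo     7        16
sort by cost:
   rep product  cost  discount
1  Vic   Gizmo     7        16
0  Uma   Gizmo    33         1
add column cost_plus_4 = t['cost'] + 4:
   rep product  cost  discount  cost_plus_4
1  Vic   Gizmo     7        16           11
0  Uma   Gizmo    33         1           37
Finally, value at position 1, column 'cost_plus_4' = 37.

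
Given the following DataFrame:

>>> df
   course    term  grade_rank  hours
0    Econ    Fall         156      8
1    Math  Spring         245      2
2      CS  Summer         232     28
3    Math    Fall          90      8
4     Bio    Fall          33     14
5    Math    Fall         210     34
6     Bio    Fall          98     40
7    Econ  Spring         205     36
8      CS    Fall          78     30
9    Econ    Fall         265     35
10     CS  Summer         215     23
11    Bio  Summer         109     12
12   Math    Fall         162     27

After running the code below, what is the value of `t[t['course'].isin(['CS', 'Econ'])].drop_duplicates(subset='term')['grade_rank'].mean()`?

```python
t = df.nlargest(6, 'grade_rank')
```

take 6 rows with largest grade_rank:
   course    term  grade_rank  hours
9    Econ    Fall         265     35
1    Math  Spring         245      2
2      CS  Summer         232     28
10     CS  Summer         215     23
5    Math    Fall         210     34
7    Econ  Spring         205     36
filter rows where course in ['CS', 'Econ']:
   course    term  grade_rank  hours
9    Econ    Fall         265     35
2      CS  Summer         232     28
10     CS  Summer         215     23
7    Econ  Spring         205     36
drop duplicate term (keep=first):
  course    term  grade_rank  hours
9   Econ    Fall         265     35
2     CS  Summer         232     28
7   Econ  Spring         205     36
mean of column 'grade_rank' → 234.0

234.0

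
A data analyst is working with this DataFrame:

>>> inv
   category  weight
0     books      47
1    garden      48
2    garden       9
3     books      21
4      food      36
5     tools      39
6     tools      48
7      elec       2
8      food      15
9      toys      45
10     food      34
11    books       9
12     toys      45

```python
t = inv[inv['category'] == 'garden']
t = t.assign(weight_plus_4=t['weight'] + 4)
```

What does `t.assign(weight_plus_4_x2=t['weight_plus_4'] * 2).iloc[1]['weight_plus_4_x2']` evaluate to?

26

filter rows where category == 'garden':
  category  weight
1   garden      48
2   garden       9
add column weight_plus_4 = t['weight'] + 4:
  category  weight  weight_plus_4
1   garden      48             52
2   garden       9             13
add column weight_plus_4_x2 = t['weight_plus_4'] * 2:
  category  weight  weight_plus_4  weight_plus_4_x2
1   garden      48             52               104
2   garden       9             13                26
Taking the value at position 1, column 'weight_plus_4_x2' gives 26.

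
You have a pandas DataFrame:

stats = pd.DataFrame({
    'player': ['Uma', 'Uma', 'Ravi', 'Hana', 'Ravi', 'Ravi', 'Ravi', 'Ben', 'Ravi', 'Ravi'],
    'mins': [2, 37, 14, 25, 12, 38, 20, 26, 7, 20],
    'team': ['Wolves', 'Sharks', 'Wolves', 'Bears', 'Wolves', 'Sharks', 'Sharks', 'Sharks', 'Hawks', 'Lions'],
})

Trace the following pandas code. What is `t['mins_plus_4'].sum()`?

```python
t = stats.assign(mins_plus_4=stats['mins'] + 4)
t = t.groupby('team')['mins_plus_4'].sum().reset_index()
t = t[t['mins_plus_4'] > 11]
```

add column mins_plus_4 = stats['mins'] + 4:
  player  mins    team  mins_plus_4
0    Uma     2  Wolves            6
1    Uma    37  Sharks           41
2   Ravi    14  Wolves           18
3   Hana    25   Bears           29
4   Ravi    12  Wolves           16
5   Ravi    38  Sharks           42
6   Ravi    20  Sharks           24
7    Ben    26  Sharks           30
8   Ravi     7   Hawks           11
9   Ravi    20   Lions           24
group by team, sum of mins_plus_4:
team
Bears      29
Hawks      11
Lions      24
Sharks    137
Wolves     40
Name: mins_plus_4, dtype: int64
reset_index():
     team  mins_plus_4
0   Bears           29
1   Hawks           11
2   Lions           24
3  Sharks          137
4  Wolves           40
filter rows where mins_plus_4 > 11:
     team  mins_plus_4
0   Bears           29
2   Lions           24
3  Sharks          137
4  Wolves           40

230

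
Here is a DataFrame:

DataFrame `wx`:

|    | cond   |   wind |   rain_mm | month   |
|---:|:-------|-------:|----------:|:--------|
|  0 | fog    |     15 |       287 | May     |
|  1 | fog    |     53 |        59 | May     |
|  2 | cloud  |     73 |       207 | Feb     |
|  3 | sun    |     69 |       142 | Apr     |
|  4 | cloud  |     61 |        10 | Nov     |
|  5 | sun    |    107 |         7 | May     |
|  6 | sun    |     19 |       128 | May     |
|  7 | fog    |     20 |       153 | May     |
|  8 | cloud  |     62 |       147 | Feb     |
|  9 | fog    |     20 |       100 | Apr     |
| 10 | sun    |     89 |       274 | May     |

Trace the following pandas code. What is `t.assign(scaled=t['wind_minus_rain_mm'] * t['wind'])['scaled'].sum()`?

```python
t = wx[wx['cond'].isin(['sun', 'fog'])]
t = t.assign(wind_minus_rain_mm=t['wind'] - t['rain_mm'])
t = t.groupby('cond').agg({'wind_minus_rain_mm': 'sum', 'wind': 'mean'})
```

-32214.0

filter rows where cond in ['sun', 'fog']:
   cond  wind  rain_mm month
0   fog    15      287   May
1   fog    53       59   May
3   sun    69      142   Apr
5   sun   107        7   May
6   sun    19      128   May
7   fog    20      153   May
9   fog    20      100   Apr
10  sun    89      274   May
add column wind_minus_rain_mm = t['wind'] - t['rain_mm']:
   cond  wind  rain_mm month  wind_minus_rain_mm
0   fog    15      287   May                -272
1   fog    53       59   May                  -6
3   sun    69      142   Apr                 -73
5   sun   107        7   May                 100
6   sun    19      128   May                -109
7   fog    20      153   May                -133
9   fog    20      100   Apr                 -80
10  sun    89      274   May                -185
group by cond: sum(wind_minus_rain_mm), mean(wind):
      wind_minus_rain_mm  wind
cond                          
fog                 -491  27.0
sun                 -267  71.0
add column scaled = t['wind_minus_rain_mm'] * t['wind']:
      wind_minus_rain_mm  wind   scaled
cond                                   
fog                 -491  27.0 -13257.0
sun                 -267  71.0 -18957.0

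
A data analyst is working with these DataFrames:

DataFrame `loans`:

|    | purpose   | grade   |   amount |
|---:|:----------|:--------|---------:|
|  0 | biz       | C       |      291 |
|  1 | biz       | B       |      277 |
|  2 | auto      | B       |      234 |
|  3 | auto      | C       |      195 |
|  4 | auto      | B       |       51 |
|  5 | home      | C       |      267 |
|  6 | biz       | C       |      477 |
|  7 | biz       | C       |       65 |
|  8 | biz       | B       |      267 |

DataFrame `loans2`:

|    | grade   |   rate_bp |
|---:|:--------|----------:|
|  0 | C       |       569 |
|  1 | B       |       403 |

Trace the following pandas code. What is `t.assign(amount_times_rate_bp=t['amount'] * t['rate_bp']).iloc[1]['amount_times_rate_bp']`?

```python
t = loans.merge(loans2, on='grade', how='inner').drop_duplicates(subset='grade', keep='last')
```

107601

merge on 'grade' (how='inner') → 9 rows:
  purpose grade  amount  rate_bp
0     biz     C     291      569
1     biz     B     277      403
2    auto     B     234      403
3    auto     C     195      569
4    auto     B      51      403
5    home     C     267      569
6     biz     C     477      569
7     biz     C      65      569
8     biz     B     267      403
drop duplicate grade (keep=last):
  purpose grade  amount  rate_bp
7     biz     C      65      569
8     biz     B     267      403
add column amount_times_rate_bp = t['amount'] * t['rate_bp']:
  purpose grade  amount  rate_bp  amount_times_rate_bp
7     biz     C      65      569                 36985
8     biz     B     267      403                107601
Taking the value at position 1, column 'amount_times_rate_bp' gives 107601.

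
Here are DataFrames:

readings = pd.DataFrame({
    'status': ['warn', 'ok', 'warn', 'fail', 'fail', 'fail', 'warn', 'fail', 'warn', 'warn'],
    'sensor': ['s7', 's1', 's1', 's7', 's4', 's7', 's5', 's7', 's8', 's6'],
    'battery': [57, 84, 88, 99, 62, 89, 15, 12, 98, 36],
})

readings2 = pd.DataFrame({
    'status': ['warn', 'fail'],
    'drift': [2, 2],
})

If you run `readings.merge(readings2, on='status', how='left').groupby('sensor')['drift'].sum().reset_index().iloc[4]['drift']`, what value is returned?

merge on 'status' (how='left') → 10 rows:
  status sensor  battery  drift
0   warn     s7       57    2.0
1     ok     s1       84    NaN
2   warn     s1       88    2.0
3   fail     s7       99    2.0
4   fail     s4       62    2.0
5   fail     s7       89    2.0
6   warn     s5       15    2.0
7   fail     s7       12    2.0
8   warn     s8       98    2.0
9   warn     s6       36    2.0
group by sensor, sum of drift:
sensor
s1    2.0
s4    2.0
s5    2.0
s6    2.0
s7    8.0
s8    2.0
Name: drift, dtype: float64
reset_index():
  sensor  drift
0     s1    2.0
1     s4    2.0
2     s5    2.0
3     s6    2.0
4     s7    8.0
5     s8    2.0

8.0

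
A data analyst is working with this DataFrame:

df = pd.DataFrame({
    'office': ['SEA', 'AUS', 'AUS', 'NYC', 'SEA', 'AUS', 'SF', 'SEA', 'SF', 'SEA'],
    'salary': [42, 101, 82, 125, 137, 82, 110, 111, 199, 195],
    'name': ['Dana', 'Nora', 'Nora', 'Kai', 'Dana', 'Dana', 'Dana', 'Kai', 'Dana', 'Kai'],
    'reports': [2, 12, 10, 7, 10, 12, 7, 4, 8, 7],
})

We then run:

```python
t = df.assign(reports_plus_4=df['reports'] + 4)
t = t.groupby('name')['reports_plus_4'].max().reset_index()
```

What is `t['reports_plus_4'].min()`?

11

add column reports_plus_4 = df['reports'] + 4:
  office  salary  name  reports  reports_plus_4
0    SEA      42  Dana        2               6
1    AUS     101  Nora       12              16
2    AUS      82  Nora       10              14
3    NYC     125   Kai        7              11
4    SEA     137  Dana       10              14
5    AUS      82  Dana       12              16
6     SF     110  Dana        7              11
7    SEA     111   Kai        4               8
8     SF     199  Dana        8              12
9    SEA     195   Kai        7              11
group by name, max of reports_plus_4:
name
Dana    16
Kai     11
Nora    16
Name: reports_plus_4, dtype: int64
reset_index():
   name  reports_plus_4
0  Dana              16
1   Kai              11
2  Nora              16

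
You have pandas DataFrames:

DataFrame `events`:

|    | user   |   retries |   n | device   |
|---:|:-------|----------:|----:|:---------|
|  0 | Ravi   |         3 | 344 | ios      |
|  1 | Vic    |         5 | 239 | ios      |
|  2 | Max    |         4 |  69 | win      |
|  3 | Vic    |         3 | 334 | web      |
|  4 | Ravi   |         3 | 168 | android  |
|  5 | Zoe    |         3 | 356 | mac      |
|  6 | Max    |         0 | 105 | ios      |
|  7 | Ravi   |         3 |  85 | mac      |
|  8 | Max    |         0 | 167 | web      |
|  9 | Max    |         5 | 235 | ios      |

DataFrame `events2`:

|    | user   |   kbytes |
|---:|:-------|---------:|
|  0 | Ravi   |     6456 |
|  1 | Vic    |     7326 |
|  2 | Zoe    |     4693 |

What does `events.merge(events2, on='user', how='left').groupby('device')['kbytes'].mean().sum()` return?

merge on 'user' (how='left') → 10 rows:
   user  retries    n   device  kbytes
0  Ravi        3  344      ios  6456.0
1   Vic        5  239      ios  7326.0
2   Max        4   69      win     NaN
3   Vic        3  334      web  7326.0
4  Ravi        3  168  android  6456.0
5   Zoe        3  356      mac  4693.0
6   Max        0  105      ios     NaN
7  Ravi        3   85      mac  6456.0
8   Max        0  167      web     NaN
9   Max        5  235      ios     NaN
group by device, mean of kbytes:
device
android    6456.0
ios        6891.0
mac        5574.5
web        7326.0
win           NaN
Name: kbytes, dtype: float64
So sum() = 26247.5.

26247.5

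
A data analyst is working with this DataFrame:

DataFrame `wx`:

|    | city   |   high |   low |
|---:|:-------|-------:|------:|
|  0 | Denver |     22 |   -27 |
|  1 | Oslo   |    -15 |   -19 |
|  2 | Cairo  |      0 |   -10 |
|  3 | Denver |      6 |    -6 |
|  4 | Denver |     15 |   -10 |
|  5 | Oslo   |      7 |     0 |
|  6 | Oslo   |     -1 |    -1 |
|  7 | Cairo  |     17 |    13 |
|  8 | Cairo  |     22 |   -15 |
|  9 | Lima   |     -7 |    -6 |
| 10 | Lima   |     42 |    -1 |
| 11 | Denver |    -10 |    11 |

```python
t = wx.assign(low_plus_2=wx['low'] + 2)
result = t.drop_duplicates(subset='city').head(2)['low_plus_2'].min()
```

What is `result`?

add column low_plus_2 = wx['low'] + 2:
      city  high  low  low_plus_2
0   Denver    22  -27         -25
1     Oslo   -15  -19         -17
2    Cairo     0  -10          -8
3   Denver     6   -6          -4
4   Denver    15  -10          -8
5     Oslo     7    0           2
6     Oslo    -1   -1           1
7    Cairo    17   13          15
8    Cairo    22  -15         -13
9     Lima    -7   -6          -4
10    Lima    42   -1           1
11  Denver   -10   11          13
drop duplicate city (keep=first):
     city  high  low  low_plus_2
0  Denver    22  -27         -25
1    Oslo   -15  -19         -17
2   Cairo     0  -10          -8
9    Lima    -7   -6          -4
take first 2 rows:
     city  high  low  low_plus_2
0  Denver    22  -27         -25
1    Oslo   -15  -19         -17
The min of column 'low_plus_2' is -25.

-25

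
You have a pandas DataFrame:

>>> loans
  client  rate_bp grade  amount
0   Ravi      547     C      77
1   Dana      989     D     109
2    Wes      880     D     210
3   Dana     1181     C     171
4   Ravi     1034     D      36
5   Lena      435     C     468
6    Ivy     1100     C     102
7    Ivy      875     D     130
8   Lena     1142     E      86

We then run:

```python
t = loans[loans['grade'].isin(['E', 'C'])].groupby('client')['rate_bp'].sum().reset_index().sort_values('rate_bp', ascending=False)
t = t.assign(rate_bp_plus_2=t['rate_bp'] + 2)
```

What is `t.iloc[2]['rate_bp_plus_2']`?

1102

filter rows where grade in ['E', 'C']:
  client  rate_bp grade  amount
0   Ravi      547     C      77
3   Dana     1181     C     171
5   Lena      435     C     468
6    Ivy     1100     C     102
8   Lena     1142     E      86
group by client, sum of rate_bp:
client
Dana    1181
Ivy     1100
Lena    1577
Ravi     547
Name: rate_bp, dtype: int64
reset_index():
  client  rate_bp
0   Dana     1181
1    Ivy     1100
2   Lena     1577
3   Ravi      547
sort by rate_bp descending:
  client  rate_bp
2   Lena     1577
0   Dana     1181
1    Ivy     1100
3   Ravi      547
add column rate_bp_plus_2 = t['rate_bp'] + 2:
  client  rate_bp  rate_bp_plus_2
2   Lena     1577            1579
0   Dana     1181            1183
1    Ivy     1100            1102
3   Ravi      547             549
The value at position 2, column 'rate_bp_plus_2' is 1102.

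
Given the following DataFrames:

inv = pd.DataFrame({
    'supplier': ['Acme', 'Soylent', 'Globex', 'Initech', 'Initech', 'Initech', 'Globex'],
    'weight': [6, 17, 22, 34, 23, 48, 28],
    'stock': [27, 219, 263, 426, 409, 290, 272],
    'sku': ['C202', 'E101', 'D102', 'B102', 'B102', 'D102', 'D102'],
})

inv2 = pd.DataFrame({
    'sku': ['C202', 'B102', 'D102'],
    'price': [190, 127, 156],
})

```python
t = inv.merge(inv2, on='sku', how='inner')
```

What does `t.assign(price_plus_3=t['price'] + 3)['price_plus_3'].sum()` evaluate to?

930

merge on 'sku' (how='inner') → 6 rows:
  supplier  weight  stock   sku  price
0     Acme       6     27  C202    190
1   Globex      22    263  D102    156
2  Initech      34    426  B102    127
3  Initech      23    409  B102    127
4  Initech      48    290  D102    156
5   Globex      28    272  D102    156
add column price_plus_3 = t['price'] + 3:
  supplier  weight  stock   sku  price  price_plus_3
0     Acme       6     27  C202    190           193
1   Globex      22    263  D102    156           159
2  Initech      34    426  B102    127           130
3  Initech      23    409  B102    127           130
4  Initech      48    290  D102    156           159
5   Globex      28    272  D102    156           159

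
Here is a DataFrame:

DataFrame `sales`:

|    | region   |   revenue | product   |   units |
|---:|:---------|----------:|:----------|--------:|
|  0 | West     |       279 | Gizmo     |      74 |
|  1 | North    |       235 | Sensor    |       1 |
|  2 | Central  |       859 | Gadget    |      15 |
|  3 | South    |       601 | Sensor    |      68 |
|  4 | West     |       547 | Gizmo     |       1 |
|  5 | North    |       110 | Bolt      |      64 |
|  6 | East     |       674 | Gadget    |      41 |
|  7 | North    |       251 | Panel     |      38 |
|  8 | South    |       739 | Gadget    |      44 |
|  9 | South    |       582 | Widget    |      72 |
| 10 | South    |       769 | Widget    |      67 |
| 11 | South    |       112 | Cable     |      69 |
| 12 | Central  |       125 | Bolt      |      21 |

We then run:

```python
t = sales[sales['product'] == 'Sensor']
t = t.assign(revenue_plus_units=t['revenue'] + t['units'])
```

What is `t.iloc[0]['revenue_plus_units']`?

236

filter rows where product == 'Sensor':
  region  revenue product  units
1  North      235  Sensor      1
3  South      601  Sensor     68
add column revenue_plus_units = t['revenue'] + t['units']:
  region  revenue product  units  revenue_plus_units
1  North      235  Sensor      1                 236
3  South      601  Sensor     68                 669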